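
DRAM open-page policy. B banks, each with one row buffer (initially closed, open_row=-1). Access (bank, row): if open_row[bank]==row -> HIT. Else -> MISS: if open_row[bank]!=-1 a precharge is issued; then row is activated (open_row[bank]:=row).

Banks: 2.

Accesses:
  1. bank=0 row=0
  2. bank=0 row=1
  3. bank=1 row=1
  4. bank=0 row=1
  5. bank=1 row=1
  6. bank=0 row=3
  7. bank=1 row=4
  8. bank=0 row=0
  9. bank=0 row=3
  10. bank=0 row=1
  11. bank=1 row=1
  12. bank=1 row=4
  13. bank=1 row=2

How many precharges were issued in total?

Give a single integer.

Acc 1: bank0 row0 -> MISS (open row0); precharges=0
Acc 2: bank0 row1 -> MISS (open row1); precharges=1
Acc 3: bank1 row1 -> MISS (open row1); precharges=1
Acc 4: bank0 row1 -> HIT
Acc 5: bank1 row1 -> HIT
Acc 6: bank0 row3 -> MISS (open row3); precharges=2
Acc 7: bank1 row4 -> MISS (open row4); precharges=3
Acc 8: bank0 row0 -> MISS (open row0); precharges=4
Acc 9: bank0 row3 -> MISS (open row3); precharges=5
Acc 10: bank0 row1 -> MISS (open row1); precharges=6
Acc 11: bank1 row1 -> MISS (open row1); precharges=7
Acc 12: bank1 row4 -> MISS (open row4); precharges=8
Acc 13: bank1 row2 -> MISS (open row2); precharges=9

Answer: 9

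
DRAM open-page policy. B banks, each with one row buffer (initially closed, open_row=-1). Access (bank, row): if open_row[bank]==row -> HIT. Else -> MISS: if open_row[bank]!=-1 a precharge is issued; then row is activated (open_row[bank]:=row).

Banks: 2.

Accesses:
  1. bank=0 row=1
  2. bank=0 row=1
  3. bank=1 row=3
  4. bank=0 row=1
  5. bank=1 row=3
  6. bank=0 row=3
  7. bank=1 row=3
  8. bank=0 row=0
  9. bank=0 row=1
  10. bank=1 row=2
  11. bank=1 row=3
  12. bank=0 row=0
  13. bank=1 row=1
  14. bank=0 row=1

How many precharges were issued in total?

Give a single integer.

Acc 1: bank0 row1 -> MISS (open row1); precharges=0
Acc 2: bank0 row1 -> HIT
Acc 3: bank1 row3 -> MISS (open row3); precharges=0
Acc 4: bank0 row1 -> HIT
Acc 5: bank1 row3 -> HIT
Acc 6: bank0 row3 -> MISS (open row3); precharges=1
Acc 7: bank1 row3 -> HIT
Acc 8: bank0 row0 -> MISS (open row0); precharges=2
Acc 9: bank0 row1 -> MISS (open row1); precharges=3
Acc 10: bank1 row2 -> MISS (open row2); precharges=4
Acc 11: bank1 row3 -> MISS (open row3); precharges=5
Acc 12: bank0 row0 -> MISS (open row0); precharges=6
Acc 13: bank1 row1 -> MISS (open row1); precharges=7
Acc 14: bank0 row1 -> MISS (open row1); precharges=8

Answer: 8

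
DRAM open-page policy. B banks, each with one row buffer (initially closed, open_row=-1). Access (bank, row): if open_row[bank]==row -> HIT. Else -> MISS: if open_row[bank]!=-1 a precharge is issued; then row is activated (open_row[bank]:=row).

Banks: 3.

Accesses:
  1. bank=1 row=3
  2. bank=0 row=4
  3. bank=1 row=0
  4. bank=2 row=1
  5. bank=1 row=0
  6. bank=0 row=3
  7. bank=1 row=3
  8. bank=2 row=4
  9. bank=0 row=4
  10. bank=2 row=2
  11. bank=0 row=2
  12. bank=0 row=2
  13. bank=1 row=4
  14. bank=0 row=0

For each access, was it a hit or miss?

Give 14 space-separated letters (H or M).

Answer: M M M M H M M M M M M H M M

Derivation:
Acc 1: bank1 row3 -> MISS (open row3); precharges=0
Acc 2: bank0 row4 -> MISS (open row4); precharges=0
Acc 3: bank1 row0 -> MISS (open row0); precharges=1
Acc 4: bank2 row1 -> MISS (open row1); precharges=1
Acc 5: bank1 row0 -> HIT
Acc 6: bank0 row3 -> MISS (open row3); precharges=2
Acc 7: bank1 row3 -> MISS (open row3); precharges=3
Acc 8: bank2 row4 -> MISS (open row4); precharges=4
Acc 9: bank0 row4 -> MISS (open row4); precharges=5
Acc 10: bank2 row2 -> MISS (open row2); precharges=6
Acc 11: bank0 row2 -> MISS (open row2); precharges=7
Acc 12: bank0 row2 -> HIT
Acc 13: bank1 row4 -> MISS (open row4); precharges=8
Acc 14: bank0 row0 -> MISS (open row0); precharges=9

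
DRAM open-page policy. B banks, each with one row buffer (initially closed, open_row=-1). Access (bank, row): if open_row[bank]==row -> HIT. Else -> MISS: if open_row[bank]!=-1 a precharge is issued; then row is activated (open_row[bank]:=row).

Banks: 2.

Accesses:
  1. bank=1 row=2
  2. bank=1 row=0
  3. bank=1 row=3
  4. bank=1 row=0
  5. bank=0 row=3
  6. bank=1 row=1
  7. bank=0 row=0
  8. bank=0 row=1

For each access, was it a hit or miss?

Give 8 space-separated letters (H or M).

Acc 1: bank1 row2 -> MISS (open row2); precharges=0
Acc 2: bank1 row0 -> MISS (open row0); precharges=1
Acc 3: bank1 row3 -> MISS (open row3); precharges=2
Acc 4: bank1 row0 -> MISS (open row0); precharges=3
Acc 5: bank0 row3 -> MISS (open row3); precharges=3
Acc 6: bank1 row1 -> MISS (open row1); precharges=4
Acc 7: bank0 row0 -> MISS (open row0); precharges=5
Acc 8: bank0 row1 -> MISS (open row1); precharges=6

Answer: M M M M M M M M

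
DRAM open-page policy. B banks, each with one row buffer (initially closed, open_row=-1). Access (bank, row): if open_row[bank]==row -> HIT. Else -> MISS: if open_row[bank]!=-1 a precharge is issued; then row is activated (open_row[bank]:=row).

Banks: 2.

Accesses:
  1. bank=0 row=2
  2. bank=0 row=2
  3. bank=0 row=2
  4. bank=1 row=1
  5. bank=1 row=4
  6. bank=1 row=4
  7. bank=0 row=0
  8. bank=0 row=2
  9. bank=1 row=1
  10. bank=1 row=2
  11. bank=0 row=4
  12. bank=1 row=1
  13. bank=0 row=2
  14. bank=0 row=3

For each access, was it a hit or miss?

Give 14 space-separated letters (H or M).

Acc 1: bank0 row2 -> MISS (open row2); precharges=0
Acc 2: bank0 row2 -> HIT
Acc 3: bank0 row2 -> HIT
Acc 4: bank1 row1 -> MISS (open row1); precharges=0
Acc 5: bank1 row4 -> MISS (open row4); precharges=1
Acc 6: bank1 row4 -> HIT
Acc 7: bank0 row0 -> MISS (open row0); precharges=2
Acc 8: bank0 row2 -> MISS (open row2); precharges=3
Acc 9: bank1 row1 -> MISS (open row1); precharges=4
Acc 10: bank1 row2 -> MISS (open row2); precharges=5
Acc 11: bank0 row4 -> MISS (open row4); precharges=6
Acc 12: bank1 row1 -> MISS (open row1); precharges=7
Acc 13: bank0 row2 -> MISS (open row2); precharges=8
Acc 14: bank0 row3 -> MISS (open row3); precharges=9

Answer: M H H M M H M M M M M M M M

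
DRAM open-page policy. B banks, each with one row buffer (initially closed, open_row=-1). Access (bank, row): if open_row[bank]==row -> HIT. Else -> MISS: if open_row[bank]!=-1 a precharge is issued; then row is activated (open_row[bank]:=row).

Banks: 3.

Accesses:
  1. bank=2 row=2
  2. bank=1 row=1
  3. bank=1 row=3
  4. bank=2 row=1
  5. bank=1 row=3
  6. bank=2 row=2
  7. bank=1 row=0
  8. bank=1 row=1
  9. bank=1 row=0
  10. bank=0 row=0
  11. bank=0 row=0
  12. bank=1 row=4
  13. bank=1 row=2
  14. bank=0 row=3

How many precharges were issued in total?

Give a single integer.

Acc 1: bank2 row2 -> MISS (open row2); precharges=0
Acc 2: bank1 row1 -> MISS (open row1); precharges=0
Acc 3: bank1 row3 -> MISS (open row3); precharges=1
Acc 4: bank2 row1 -> MISS (open row1); precharges=2
Acc 5: bank1 row3 -> HIT
Acc 6: bank2 row2 -> MISS (open row2); precharges=3
Acc 7: bank1 row0 -> MISS (open row0); precharges=4
Acc 8: bank1 row1 -> MISS (open row1); precharges=5
Acc 9: bank1 row0 -> MISS (open row0); precharges=6
Acc 10: bank0 row0 -> MISS (open row0); precharges=6
Acc 11: bank0 row0 -> HIT
Acc 12: bank1 row4 -> MISS (open row4); precharges=7
Acc 13: bank1 row2 -> MISS (open row2); precharges=8
Acc 14: bank0 row3 -> MISS (open row3); precharges=9

Answer: 9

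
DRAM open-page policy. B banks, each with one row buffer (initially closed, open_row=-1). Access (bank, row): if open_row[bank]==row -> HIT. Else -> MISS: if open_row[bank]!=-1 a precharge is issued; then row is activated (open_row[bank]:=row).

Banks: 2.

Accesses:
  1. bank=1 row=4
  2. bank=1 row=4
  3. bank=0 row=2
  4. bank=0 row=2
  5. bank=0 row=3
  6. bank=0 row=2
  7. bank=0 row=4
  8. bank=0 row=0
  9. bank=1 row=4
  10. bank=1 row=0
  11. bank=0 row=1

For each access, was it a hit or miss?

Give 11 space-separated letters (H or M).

Answer: M H M H M M M M H M M

Derivation:
Acc 1: bank1 row4 -> MISS (open row4); precharges=0
Acc 2: bank1 row4 -> HIT
Acc 3: bank0 row2 -> MISS (open row2); precharges=0
Acc 4: bank0 row2 -> HIT
Acc 5: bank0 row3 -> MISS (open row3); precharges=1
Acc 6: bank0 row2 -> MISS (open row2); precharges=2
Acc 7: bank0 row4 -> MISS (open row4); precharges=3
Acc 8: bank0 row0 -> MISS (open row0); precharges=4
Acc 9: bank1 row4 -> HIT
Acc 10: bank1 row0 -> MISS (open row0); precharges=5
Acc 11: bank0 row1 -> MISS (open row1); precharges=6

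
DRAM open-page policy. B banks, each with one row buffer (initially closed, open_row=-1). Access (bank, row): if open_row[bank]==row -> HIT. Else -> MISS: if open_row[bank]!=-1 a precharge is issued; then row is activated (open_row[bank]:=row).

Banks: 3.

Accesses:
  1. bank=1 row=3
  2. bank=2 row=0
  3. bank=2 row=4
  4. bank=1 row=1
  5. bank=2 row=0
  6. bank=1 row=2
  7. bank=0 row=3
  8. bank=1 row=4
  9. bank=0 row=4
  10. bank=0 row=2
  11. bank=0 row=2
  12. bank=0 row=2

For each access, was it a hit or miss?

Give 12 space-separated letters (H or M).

Acc 1: bank1 row3 -> MISS (open row3); precharges=0
Acc 2: bank2 row0 -> MISS (open row0); precharges=0
Acc 3: bank2 row4 -> MISS (open row4); precharges=1
Acc 4: bank1 row1 -> MISS (open row1); precharges=2
Acc 5: bank2 row0 -> MISS (open row0); precharges=3
Acc 6: bank1 row2 -> MISS (open row2); precharges=4
Acc 7: bank0 row3 -> MISS (open row3); precharges=4
Acc 8: bank1 row4 -> MISS (open row4); precharges=5
Acc 9: bank0 row4 -> MISS (open row4); precharges=6
Acc 10: bank0 row2 -> MISS (open row2); precharges=7
Acc 11: bank0 row2 -> HIT
Acc 12: bank0 row2 -> HIT

Answer: M M M M M M M M M M H H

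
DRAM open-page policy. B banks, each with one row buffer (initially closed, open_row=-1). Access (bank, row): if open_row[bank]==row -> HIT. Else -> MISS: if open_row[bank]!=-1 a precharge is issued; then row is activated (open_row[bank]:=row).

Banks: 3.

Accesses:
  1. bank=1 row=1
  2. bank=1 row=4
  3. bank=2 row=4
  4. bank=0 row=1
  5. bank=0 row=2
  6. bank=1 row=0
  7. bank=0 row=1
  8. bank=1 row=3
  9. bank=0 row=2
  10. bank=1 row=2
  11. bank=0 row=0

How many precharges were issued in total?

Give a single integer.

Answer: 8

Derivation:
Acc 1: bank1 row1 -> MISS (open row1); precharges=0
Acc 2: bank1 row4 -> MISS (open row4); precharges=1
Acc 3: bank2 row4 -> MISS (open row4); precharges=1
Acc 4: bank0 row1 -> MISS (open row1); precharges=1
Acc 5: bank0 row2 -> MISS (open row2); precharges=2
Acc 6: bank1 row0 -> MISS (open row0); precharges=3
Acc 7: bank0 row1 -> MISS (open row1); precharges=4
Acc 8: bank1 row3 -> MISS (open row3); precharges=5
Acc 9: bank0 row2 -> MISS (open row2); precharges=6
Acc 10: bank1 row2 -> MISS (open row2); precharges=7
Acc 11: bank0 row0 -> MISS (open row0); precharges=8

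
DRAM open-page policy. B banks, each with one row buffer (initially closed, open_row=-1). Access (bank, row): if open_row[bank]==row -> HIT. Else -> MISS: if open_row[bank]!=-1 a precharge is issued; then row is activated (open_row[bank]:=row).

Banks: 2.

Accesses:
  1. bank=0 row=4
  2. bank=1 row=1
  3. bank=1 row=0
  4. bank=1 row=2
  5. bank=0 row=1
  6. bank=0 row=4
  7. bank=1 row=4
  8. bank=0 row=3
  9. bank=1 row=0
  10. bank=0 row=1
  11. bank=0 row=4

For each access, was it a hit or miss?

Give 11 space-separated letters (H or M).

Acc 1: bank0 row4 -> MISS (open row4); precharges=0
Acc 2: bank1 row1 -> MISS (open row1); precharges=0
Acc 3: bank1 row0 -> MISS (open row0); precharges=1
Acc 4: bank1 row2 -> MISS (open row2); precharges=2
Acc 5: bank0 row1 -> MISS (open row1); precharges=3
Acc 6: bank0 row4 -> MISS (open row4); precharges=4
Acc 7: bank1 row4 -> MISS (open row4); precharges=5
Acc 8: bank0 row3 -> MISS (open row3); precharges=6
Acc 9: bank1 row0 -> MISS (open row0); precharges=7
Acc 10: bank0 row1 -> MISS (open row1); precharges=8
Acc 11: bank0 row4 -> MISS (open row4); precharges=9

Answer: M M M M M M M M M M M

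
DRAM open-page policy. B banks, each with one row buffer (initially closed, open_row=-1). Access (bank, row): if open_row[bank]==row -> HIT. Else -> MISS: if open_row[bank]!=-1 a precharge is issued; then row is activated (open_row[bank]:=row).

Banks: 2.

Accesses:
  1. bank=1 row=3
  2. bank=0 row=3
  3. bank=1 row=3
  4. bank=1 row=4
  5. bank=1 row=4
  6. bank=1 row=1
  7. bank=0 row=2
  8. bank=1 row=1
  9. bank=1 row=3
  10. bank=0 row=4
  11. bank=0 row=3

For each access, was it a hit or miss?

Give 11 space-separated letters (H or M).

Answer: M M H M H M M H M M M

Derivation:
Acc 1: bank1 row3 -> MISS (open row3); precharges=0
Acc 2: bank0 row3 -> MISS (open row3); precharges=0
Acc 3: bank1 row3 -> HIT
Acc 4: bank1 row4 -> MISS (open row4); precharges=1
Acc 5: bank1 row4 -> HIT
Acc 6: bank1 row1 -> MISS (open row1); precharges=2
Acc 7: bank0 row2 -> MISS (open row2); precharges=3
Acc 8: bank1 row1 -> HIT
Acc 9: bank1 row3 -> MISS (open row3); precharges=4
Acc 10: bank0 row4 -> MISS (open row4); precharges=5
Acc 11: bank0 row3 -> MISS (open row3); precharges=6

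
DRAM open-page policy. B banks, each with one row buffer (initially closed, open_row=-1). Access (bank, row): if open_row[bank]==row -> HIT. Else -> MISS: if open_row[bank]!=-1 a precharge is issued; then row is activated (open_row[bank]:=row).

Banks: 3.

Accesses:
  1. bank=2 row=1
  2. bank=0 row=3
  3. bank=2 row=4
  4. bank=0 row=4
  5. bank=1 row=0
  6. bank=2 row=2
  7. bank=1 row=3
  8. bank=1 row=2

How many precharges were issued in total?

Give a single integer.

Answer: 5

Derivation:
Acc 1: bank2 row1 -> MISS (open row1); precharges=0
Acc 2: bank0 row3 -> MISS (open row3); precharges=0
Acc 3: bank2 row4 -> MISS (open row4); precharges=1
Acc 4: bank0 row4 -> MISS (open row4); precharges=2
Acc 5: bank1 row0 -> MISS (open row0); precharges=2
Acc 6: bank2 row2 -> MISS (open row2); precharges=3
Acc 7: bank1 row3 -> MISS (open row3); precharges=4
Acc 8: bank1 row2 -> MISS (open row2); precharges=5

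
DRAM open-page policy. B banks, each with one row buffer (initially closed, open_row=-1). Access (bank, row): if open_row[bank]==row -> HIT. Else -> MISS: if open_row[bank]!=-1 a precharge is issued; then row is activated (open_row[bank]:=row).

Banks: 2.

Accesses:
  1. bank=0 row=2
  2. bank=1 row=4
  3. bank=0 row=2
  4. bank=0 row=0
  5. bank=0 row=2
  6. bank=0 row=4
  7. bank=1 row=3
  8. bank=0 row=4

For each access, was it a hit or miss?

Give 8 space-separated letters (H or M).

Answer: M M H M M M M H

Derivation:
Acc 1: bank0 row2 -> MISS (open row2); precharges=0
Acc 2: bank1 row4 -> MISS (open row4); precharges=0
Acc 3: bank0 row2 -> HIT
Acc 4: bank0 row0 -> MISS (open row0); precharges=1
Acc 5: bank0 row2 -> MISS (open row2); precharges=2
Acc 6: bank0 row4 -> MISS (open row4); precharges=3
Acc 7: bank1 row3 -> MISS (open row3); precharges=4
Acc 8: bank0 row4 -> HIT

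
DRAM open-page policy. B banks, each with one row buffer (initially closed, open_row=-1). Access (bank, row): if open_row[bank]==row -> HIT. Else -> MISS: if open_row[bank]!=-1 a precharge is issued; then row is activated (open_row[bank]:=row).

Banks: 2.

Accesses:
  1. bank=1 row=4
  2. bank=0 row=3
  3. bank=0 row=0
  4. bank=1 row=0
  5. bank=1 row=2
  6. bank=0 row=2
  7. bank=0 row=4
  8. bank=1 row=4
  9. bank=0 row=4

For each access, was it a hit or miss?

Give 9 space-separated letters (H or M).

Answer: M M M M M M M M H

Derivation:
Acc 1: bank1 row4 -> MISS (open row4); precharges=0
Acc 2: bank0 row3 -> MISS (open row3); precharges=0
Acc 3: bank0 row0 -> MISS (open row0); precharges=1
Acc 4: bank1 row0 -> MISS (open row0); precharges=2
Acc 5: bank1 row2 -> MISS (open row2); precharges=3
Acc 6: bank0 row2 -> MISS (open row2); precharges=4
Acc 7: bank0 row4 -> MISS (open row4); precharges=5
Acc 8: bank1 row4 -> MISS (open row4); precharges=6
Acc 9: bank0 row4 -> HIT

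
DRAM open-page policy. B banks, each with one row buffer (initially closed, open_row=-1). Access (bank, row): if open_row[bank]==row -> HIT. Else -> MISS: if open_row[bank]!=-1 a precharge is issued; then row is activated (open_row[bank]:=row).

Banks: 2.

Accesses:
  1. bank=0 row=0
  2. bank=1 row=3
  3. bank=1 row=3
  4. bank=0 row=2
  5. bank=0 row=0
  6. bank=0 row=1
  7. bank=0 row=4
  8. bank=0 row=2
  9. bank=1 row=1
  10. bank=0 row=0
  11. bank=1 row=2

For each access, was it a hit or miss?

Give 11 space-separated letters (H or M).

Answer: M M H M M M M M M M M

Derivation:
Acc 1: bank0 row0 -> MISS (open row0); precharges=0
Acc 2: bank1 row3 -> MISS (open row3); precharges=0
Acc 3: bank1 row3 -> HIT
Acc 4: bank0 row2 -> MISS (open row2); precharges=1
Acc 5: bank0 row0 -> MISS (open row0); precharges=2
Acc 6: bank0 row1 -> MISS (open row1); precharges=3
Acc 7: bank0 row4 -> MISS (open row4); precharges=4
Acc 8: bank0 row2 -> MISS (open row2); precharges=5
Acc 9: bank1 row1 -> MISS (open row1); precharges=6
Acc 10: bank0 row0 -> MISS (open row0); precharges=7
Acc 11: bank1 row2 -> MISS (open row2); precharges=8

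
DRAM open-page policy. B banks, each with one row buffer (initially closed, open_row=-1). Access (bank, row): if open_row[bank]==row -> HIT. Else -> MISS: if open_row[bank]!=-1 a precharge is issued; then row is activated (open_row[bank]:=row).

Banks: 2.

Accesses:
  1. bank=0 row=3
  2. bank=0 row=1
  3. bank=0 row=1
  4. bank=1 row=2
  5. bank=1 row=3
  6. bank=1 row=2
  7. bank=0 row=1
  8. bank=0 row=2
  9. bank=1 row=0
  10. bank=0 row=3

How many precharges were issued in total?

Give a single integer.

Answer: 6

Derivation:
Acc 1: bank0 row3 -> MISS (open row3); precharges=0
Acc 2: bank0 row1 -> MISS (open row1); precharges=1
Acc 3: bank0 row1 -> HIT
Acc 4: bank1 row2 -> MISS (open row2); precharges=1
Acc 5: bank1 row3 -> MISS (open row3); precharges=2
Acc 6: bank1 row2 -> MISS (open row2); precharges=3
Acc 7: bank0 row1 -> HIT
Acc 8: bank0 row2 -> MISS (open row2); precharges=4
Acc 9: bank1 row0 -> MISS (open row0); precharges=5
Acc 10: bank0 row3 -> MISS (open row3); precharges=6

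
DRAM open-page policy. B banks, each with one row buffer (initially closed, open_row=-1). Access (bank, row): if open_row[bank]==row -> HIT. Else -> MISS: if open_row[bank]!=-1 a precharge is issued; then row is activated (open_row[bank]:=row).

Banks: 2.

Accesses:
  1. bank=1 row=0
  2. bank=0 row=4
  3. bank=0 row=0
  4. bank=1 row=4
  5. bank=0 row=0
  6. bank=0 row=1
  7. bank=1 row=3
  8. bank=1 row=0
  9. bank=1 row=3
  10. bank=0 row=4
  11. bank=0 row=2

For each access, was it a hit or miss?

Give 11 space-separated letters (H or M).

Acc 1: bank1 row0 -> MISS (open row0); precharges=0
Acc 2: bank0 row4 -> MISS (open row4); precharges=0
Acc 3: bank0 row0 -> MISS (open row0); precharges=1
Acc 4: bank1 row4 -> MISS (open row4); precharges=2
Acc 5: bank0 row0 -> HIT
Acc 6: bank0 row1 -> MISS (open row1); precharges=3
Acc 7: bank1 row3 -> MISS (open row3); precharges=4
Acc 8: bank1 row0 -> MISS (open row0); precharges=5
Acc 9: bank1 row3 -> MISS (open row3); precharges=6
Acc 10: bank0 row4 -> MISS (open row4); precharges=7
Acc 11: bank0 row2 -> MISS (open row2); precharges=8

Answer: M M M M H M M M M M M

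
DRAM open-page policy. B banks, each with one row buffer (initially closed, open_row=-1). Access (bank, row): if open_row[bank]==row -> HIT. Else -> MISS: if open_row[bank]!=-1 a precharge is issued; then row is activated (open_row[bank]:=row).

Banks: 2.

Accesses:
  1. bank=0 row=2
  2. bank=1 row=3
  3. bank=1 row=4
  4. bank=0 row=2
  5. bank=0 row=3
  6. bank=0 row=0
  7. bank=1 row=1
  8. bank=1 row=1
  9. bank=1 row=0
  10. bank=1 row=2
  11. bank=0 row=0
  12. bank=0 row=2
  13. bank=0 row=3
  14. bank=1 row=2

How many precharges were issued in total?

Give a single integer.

Acc 1: bank0 row2 -> MISS (open row2); precharges=0
Acc 2: bank1 row3 -> MISS (open row3); precharges=0
Acc 3: bank1 row4 -> MISS (open row4); precharges=1
Acc 4: bank0 row2 -> HIT
Acc 5: bank0 row3 -> MISS (open row3); precharges=2
Acc 6: bank0 row0 -> MISS (open row0); precharges=3
Acc 7: bank1 row1 -> MISS (open row1); precharges=4
Acc 8: bank1 row1 -> HIT
Acc 9: bank1 row0 -> MISS (open row0); precharges=5
Acc 10: bank1 row2 -> MISS (open row2); precharges=6
Acc 11: bank0 row0 -> HIT
Acc 12: bank0 row2 -> MISS (open row2); precharges=7
Acc 13: bank0 row3 -> MISS (open row3); precharges=8
Acc 14: bank1 row2 -> HIT

Answer: 8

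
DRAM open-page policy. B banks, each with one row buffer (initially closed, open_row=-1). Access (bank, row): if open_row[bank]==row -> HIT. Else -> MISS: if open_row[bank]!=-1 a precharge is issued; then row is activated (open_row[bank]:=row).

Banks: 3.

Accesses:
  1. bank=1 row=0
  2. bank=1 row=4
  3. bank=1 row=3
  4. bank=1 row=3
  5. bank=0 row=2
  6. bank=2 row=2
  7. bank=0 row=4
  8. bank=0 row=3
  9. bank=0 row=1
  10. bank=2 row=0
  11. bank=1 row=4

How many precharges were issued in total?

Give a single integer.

Acc 1: bank1 row0 -> MISS (open row0); precharges=0
Acc 2: bank1 row4 -> MISS (open row4); precharges=1
Acc 3: bank1 row3 -> MISS (open row3); precharges=2
Acc 4: bank1 row3 -> HIT
Acc 5: bank0 row2 -> MISS (open row2); precharges=2
Acc 6: bank2 row2 -> MISS (open row2); precharges=2
Acc 7: bank0 row4 -> MISS (open row4); precharges=3
Acc 8: bank0 row3 -> MISS (open row3); precharges=4
Acc 9: bank0 row1 -> MISS (open row1); precharges=5
Acc 10: bank2 row0 -> MISS (open row0); precharges=6
Acc 11: bank1 row4 -> MISS (open row4); precharges=7

Answer: 7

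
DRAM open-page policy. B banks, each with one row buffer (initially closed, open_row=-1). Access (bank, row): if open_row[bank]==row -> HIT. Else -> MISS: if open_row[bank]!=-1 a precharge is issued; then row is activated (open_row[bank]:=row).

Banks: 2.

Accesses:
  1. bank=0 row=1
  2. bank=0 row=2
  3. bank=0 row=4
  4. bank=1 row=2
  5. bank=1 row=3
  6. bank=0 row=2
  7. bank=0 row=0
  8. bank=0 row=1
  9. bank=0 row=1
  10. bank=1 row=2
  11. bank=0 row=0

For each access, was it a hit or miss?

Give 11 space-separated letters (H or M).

Acc 1: bank0 row1 -> MISS (open row1); precharges=0
Acc 2: bank0 row2 -> MISS (open row2); precharges=1
Acc 3: bank0 row4 -> MISS (open row4); precharges=2
Acc 4: bank1 row2 -> MISS (open row2); precharges=2
Acc 5: bank1 row3 -> MISS (open row3); precharges=3
Acc 6: bank0 row2 -> MISS (open row2); precharges=4
Acc 7: bank0 row0 -> MISS (open row0); precharges=5
Acc 8: bank0 row1 -> MISS (open row1); precharges=6
Acc 9: bank0 row1 -> HIT
Acc 10: bank1 row2 -> MISS (open row2); precharges=7
Acc 11: bank0 row0 -> MISS (open row0); precharges=8

Answer: M M M M M M M M H M M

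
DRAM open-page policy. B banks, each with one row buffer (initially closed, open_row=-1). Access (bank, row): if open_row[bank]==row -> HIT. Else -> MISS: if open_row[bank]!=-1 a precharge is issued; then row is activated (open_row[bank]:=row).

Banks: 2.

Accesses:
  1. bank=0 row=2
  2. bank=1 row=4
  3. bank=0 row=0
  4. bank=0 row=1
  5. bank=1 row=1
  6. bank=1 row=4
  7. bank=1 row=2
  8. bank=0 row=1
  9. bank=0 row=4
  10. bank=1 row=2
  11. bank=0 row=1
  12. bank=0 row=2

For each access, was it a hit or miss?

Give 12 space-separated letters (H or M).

Acc 1: bank0 row2 -> MISS (open row2); precharges=0
Acc 2: bank1 row4 -> MISS (open row4); precharges=0
Acc 3: bank0 row0 -> MISS (open row0); precharges=1
Acc 4: bank0 row1 -> MISS (open row1); precharges=2
Acc 5: bank1 row1 -> MISS (open row1); precharges=3
Acc 6: bank1 row4 -> MISS (open row4); precharges=4
Acc 7: bank1 row2 -> MISS (open row2); precharges=5
Acc 8: bank0 row1 -> HIT
Acc 9: bank0 row4 -> MISS (open row4); precharges=6
Acc 10: bank1 row2 -> HIT
Acc 11: bank0 row1 -> MISS (open row1); precharges=7
Acc 12: bank0 row2 -> MISS (open row2); precharges=8

Answer: M M M M M M M H M H M M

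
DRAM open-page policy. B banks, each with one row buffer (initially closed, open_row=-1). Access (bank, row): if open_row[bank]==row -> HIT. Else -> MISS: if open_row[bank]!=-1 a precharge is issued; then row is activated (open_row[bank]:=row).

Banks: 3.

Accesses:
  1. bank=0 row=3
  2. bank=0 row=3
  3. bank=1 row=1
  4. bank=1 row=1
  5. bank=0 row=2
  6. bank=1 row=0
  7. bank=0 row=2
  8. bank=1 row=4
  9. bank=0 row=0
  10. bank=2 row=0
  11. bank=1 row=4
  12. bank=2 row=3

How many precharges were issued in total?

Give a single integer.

Acc 1: bank0 row3 -> MISS (open row3); precharges=0
Acc 2: bank0 row3 -> HIT
Acc 3: bank1 row1 -> MISS (open row1); precharges=0
Acc 4: bank1 row1 -> HIT
Acc 5: bank0 row2 -> MISS (open row2); precharges=1
Acc 6: bank1 row0 -> MISS (open row0); precharges=2
Acc 7: bank0 row2 -> HIT
Acc 8: bank1 row4 -> MISS (open row4); precharges=3
Acc 9: bank0 row0 -> MISS (open row0); precharges=4
Acc 10: bank2 row0 -> MISS (open row0); precharges=4
Acc 11: bank1 row4 -> HIT
Acc 12: bank2 row3 -> MISS (open row3); precharges=5

Answer: 5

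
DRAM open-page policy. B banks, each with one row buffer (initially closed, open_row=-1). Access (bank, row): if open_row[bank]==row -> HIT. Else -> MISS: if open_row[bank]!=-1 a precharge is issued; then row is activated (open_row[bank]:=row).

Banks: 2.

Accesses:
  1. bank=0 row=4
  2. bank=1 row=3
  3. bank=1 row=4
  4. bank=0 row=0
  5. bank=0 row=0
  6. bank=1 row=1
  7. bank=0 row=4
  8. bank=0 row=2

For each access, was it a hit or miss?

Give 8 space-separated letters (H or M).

Acc 1: bank0 row4 -> MISS (open row4); precharges=0
Acc 2: bank1 row3 -> MISS (open row3); precharges=0
Acc 3: bank1 row4 -> MISS (open row4); precharges=1
Acc 4: bank0 row0 -> MISS (open row0); precharges=2
Acc 5: bank0 row0 -> HIT
Acc 6: bank1 row1 -> MISS (open row1); precharges=3
Acc 7: bank0 row4 -> MISS (open row4); precharges=4
Acc 8: bank0 row2 -> MISS (open row2); precharges=5

Answer: M M M M H M M M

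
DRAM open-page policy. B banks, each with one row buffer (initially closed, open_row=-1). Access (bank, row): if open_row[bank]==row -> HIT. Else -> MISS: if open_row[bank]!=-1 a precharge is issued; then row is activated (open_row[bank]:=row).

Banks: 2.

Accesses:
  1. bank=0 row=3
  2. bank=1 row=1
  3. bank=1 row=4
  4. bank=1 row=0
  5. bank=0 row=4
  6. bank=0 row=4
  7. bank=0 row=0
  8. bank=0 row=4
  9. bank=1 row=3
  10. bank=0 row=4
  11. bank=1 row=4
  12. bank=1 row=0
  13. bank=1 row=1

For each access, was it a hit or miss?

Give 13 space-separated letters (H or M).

Answer: M M M M M H M M M H M M M

Derivation:
Acc 1: bank0 row3 -> MISS (open row3); precharges=0
Acc 2: bank1 row1 -> MISS (open row1); precharges=0
Acc 3: bank1 row4 -> MISS (open row4); precharges=1
Acc 4: bank1 row0 -> MISS (open row0); precharges=2
Acc 5: bank0 row4 -> MISS (open row4); precharges=3
Acc 6: bank0 row4 -> HIT
Acc 7: bank0 row0 -> MISS (open row0); precharges=4
Acc 8: bank0 row4 -> MISS (open row4); precharges=5
Acc 9: bank1 row3 -> MISS (open row3); precharges=6
Acc 10: bank0 row4 -> HIT
Acc 11: bank1 row4 -> MISS (open row4); precharges=7
Acc 12: bank1 row0 -> MISS (open row0); precharges=8
Acc 13: bank1 row1 -> MISS (open row1); precharges=9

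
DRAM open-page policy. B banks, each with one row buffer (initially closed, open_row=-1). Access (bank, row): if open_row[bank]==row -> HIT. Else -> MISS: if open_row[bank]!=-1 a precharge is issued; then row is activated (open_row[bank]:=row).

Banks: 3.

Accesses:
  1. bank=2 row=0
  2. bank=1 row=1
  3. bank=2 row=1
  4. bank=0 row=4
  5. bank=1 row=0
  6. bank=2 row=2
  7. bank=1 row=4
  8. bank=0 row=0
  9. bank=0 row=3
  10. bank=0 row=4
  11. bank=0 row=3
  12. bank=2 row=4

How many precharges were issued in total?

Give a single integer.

Acc 1: bank2 row0 -> MISS (open row0); precharges=0
Acc 2: bank1 row1 -> MISS (open row1); precharges=0
Acc 3: bank2 row1 -> MISS (open row1); precharges=1
Acc 4: bank0 row4 -> MISS (open row4); precharges=1
Acc 5: bank1 row0 -> MISS (open row0); precharges=2
Acc 6: bank2 row2 -> MISS (open row2); precharges=3
Acc 7: bank1 row4 -> MISS (open row4); precharges=4
Acc 8: bank0 row0 -> MISS (open row0); precharges=5
Acc 9: bank0 row3 -> MISS (open row3); precharges=6
Acc 10: bank0 row4 -> MISS (open row4); precharges=7
Acc 11: bank0 row3 -> MISS (open row3); precharges=8
Acc 12: bank2 row4 -> MISS (open row4); precharges=9

Answer: 9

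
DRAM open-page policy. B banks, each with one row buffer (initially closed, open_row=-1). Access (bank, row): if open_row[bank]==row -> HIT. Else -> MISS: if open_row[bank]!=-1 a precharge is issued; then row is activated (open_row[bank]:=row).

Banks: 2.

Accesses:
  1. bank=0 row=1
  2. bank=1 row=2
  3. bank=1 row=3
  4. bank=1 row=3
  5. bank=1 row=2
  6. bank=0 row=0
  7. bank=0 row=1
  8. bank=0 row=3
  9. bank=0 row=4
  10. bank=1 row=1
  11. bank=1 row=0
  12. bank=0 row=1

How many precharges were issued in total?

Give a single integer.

Answer: 9

Derivation:
Acc 1: bank0 row1 -> MISS (open row1); precharges=0
Acc 2: bank1 row2 -> MISS (open row2); precharges=0
Acc 3: bank1 row3 -> MISS (open row3); precharges=1
Acc 4: bank1 row3 -> HIT
Acc 5: bank1 row2 -> MISS (open row2); precharges=2
Acc 6: bank0 row0 -> MISS (open row0); precharges=3
Acc 7: bank0 row1 -> MISS (open row1); precharges=4
Acc 8: bank0 row3 -> MISS (open row3); precharges=5
Acc 9: bank0 row4 -> MISS (open row4); precharges=6
Acc 10: bank1 row1 -> MISS (open row1); precharges=7
Acc 11: bank1 row0 -> MISS (open row0); precharges=8
Acc 12: bank0 row1 -> MISS (open row1); precharges=9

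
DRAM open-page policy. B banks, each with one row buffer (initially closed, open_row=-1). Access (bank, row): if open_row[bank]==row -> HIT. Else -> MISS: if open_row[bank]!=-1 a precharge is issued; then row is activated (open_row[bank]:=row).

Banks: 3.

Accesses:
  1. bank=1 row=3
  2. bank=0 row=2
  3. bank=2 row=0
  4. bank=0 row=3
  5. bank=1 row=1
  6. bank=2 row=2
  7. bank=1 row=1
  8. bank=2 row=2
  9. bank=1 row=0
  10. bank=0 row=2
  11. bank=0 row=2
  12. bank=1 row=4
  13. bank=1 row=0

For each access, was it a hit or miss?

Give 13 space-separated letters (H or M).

Acc 1: bank1 row3 -> MISS (open row3); precharges=0
Acc 2: bank0 row2 -> MISS (open row2); precharges=0
Acc 3: bank2 row0 -> MISS (open row0); precharges=0
Acc 4: bank0 row3 -> MISS (open row3); precharges=1
Acc 5: bank1 row1 -> MISS (open row1); precharges=2
Acc 6: bank2 row2 -> MISS (open row2); precharges=3
Acc 7: bank1 row1 -> HIT
Acc 8: bank2 row2 -> HIT
Acc 9: bank1 row0 -> MISS (open row0); precharges=4
Acc 10: bank0 row2 -> MISS (open row2); precharges=5
Acc 11: bank0 row2 -> HIT
Acc 12: bank1 row4 -> MISS (open row4); precharges=6
Acc 13: bank1 row0 -> MISS (open row0); precharges=7

Answer: M M M M M M H H M M H M M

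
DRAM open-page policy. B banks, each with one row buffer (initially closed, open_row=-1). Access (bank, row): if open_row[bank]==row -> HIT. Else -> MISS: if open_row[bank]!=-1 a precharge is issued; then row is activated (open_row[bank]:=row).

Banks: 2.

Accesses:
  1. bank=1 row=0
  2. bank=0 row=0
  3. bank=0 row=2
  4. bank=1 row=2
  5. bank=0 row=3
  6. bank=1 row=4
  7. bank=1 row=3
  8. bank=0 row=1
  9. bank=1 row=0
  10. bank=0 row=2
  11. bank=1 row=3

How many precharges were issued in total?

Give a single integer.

Answer: 9

Derivation:
Acc 1: bank1 row0 -> MISS (open row0); precharges=0
Acc 2: bank0 row0 -> MISS (open row0); precharges=0
Acc 3: bank0 row2 -> MISS (open row2); precharges=1
Acc 4: bank1 row2 -> MISS (open row2); precharges=2
Acc 5: bank0 row3 -> MISS (open row3); precharges=3
Acc 6: bank1 row4 -> MISS (open row4); precharges=4
Acc 7: bank1 row3 -> MISS (open row3); precharges=5
Acc 8: bank0 row1 -> MISS (open row1); precharges=6
Acc 9: bank1 row0 -> MISS (open row0); precharges=7
Acc 10: bank0 row2 -> MISS (open row2); precharges=8
Acc 11: bank1 row3 -> MISS (open row3); precharges=9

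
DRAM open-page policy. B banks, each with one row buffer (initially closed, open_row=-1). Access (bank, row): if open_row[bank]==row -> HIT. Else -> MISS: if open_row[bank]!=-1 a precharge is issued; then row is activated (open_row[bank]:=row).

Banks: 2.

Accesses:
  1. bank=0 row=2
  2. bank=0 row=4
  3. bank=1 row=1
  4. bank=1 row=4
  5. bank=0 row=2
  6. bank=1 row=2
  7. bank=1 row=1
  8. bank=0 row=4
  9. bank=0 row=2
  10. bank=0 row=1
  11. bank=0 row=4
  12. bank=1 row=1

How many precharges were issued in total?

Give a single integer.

Acc 1: bank0 row2 -> MISS (open row2); precharges=0
Acc 2: bank0 row4 -> MISS (open row4); precharges=1
Acc 3: bank1 row1 -> MISS (open row1); precharges=1
Acc 4: bank1 row4 -> MISS (open row4); precharges=2
Acc 5: bank0 row2 -> MISS (open row2); precharges=3
Acc 6: bank1 row2 -> MISS (open row2); precharges=4
Acc 7: bank1 row1 -> MISS (open row1); precharges=5
Acc 8: bank0 row4 -> MISS (open row4); precharges=6
Acc 9: bank0 row2 -> MISS (open row2); precharges=7
Acc 10: bank0 row1 -> MISS (open row1); precharges=8
Acc 11: bank0 row4 -> MISS (open row4); precharges=9
Acc 12: bank1 row1 -> HIT

Answer: 9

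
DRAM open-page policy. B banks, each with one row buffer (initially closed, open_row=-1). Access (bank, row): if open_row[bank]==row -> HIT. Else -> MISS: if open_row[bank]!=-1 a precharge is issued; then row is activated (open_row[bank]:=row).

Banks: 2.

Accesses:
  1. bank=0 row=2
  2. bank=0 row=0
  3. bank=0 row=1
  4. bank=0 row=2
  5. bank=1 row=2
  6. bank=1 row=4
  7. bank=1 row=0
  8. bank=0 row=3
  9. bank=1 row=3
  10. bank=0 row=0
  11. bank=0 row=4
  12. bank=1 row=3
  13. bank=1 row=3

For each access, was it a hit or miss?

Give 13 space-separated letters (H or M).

Acc 1: bank0 row2 -> MISS (open row2); precharges=0
Acc 2: bank0 row0 -> MISS (open row0); precharges=1
Acc 3: bank0 row1 -> MISS (open row1); precharges=2
Acc 4: bank0 row2 -> MISS (open row2); precharges=3
Acc 5: bank1 row2 -> MISS (open row2); precharges=3
Acc 6: bank1 row4 -> MISS (open row4); precharges=4
Acc 7: bank1 row0 -> MISS (open row0); precharges=5
Acc 8: bank0 row3 -> MISS (open row3); precharges=6
Acc 9: bank1 row3 -> MISS (open row3); precharges=7
Acc 10: bank0 row0 -> MISS (open row0); precharges=8
Acc 11: bank0 row4 -> MISS (open row4); precharges=9
Acc 12: bank1 row3 -> HIT
Acc 13: bank1 row3 -> HIT

Answer: M M M M M M M M M M M H H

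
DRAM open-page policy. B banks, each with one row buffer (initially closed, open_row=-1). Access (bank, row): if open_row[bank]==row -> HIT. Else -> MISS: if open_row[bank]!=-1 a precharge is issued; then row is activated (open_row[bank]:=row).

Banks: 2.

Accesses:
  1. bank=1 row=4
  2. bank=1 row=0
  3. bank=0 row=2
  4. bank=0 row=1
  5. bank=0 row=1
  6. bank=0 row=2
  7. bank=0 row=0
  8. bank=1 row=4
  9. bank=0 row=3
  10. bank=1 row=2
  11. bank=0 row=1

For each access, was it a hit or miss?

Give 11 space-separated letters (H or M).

Answer: M M M M H M M M M M M

Derivation:
Acc 1: bank1 row4 -> MISS (open row4); precharges=0
Acc 2: bank1 row0 -> MISS (open row0); precharges=1
Acc 3: bank0 row2 -> MISS (open row2); precharges=1
Acc 4: bank0 row1 -> MISS (open row1); precharges=2
Acc 5: bank0 row1 -> HIT
Acc 6: bank0 row2 -> MISS (open row2); precharges=3
Acc 7: bank0 row0 -> MISS (open row0); precharges=4
Acc 8: bank1 row4 -> MISS (open row4); precharges=5
Acc 9: bank0 row3 -> MISS (open row3); precharges=6
Acc 10: bank1 row2 -> MISS (open row2); precharges=7
Acc 11: bank0 row1 -> MISS (open row1); precharges=8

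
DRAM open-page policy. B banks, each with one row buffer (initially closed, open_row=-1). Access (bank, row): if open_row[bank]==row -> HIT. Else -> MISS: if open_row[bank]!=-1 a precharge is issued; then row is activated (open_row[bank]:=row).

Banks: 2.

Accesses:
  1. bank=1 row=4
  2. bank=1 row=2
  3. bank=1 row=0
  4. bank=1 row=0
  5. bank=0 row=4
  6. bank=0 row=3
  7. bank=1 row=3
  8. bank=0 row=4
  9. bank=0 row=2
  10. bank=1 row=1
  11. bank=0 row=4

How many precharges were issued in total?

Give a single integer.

Acc 1: bank1 row4 -> MISS (open row4); precharges=0
Acc 2: bank1 row2 -> MISS (open row2); precharges=1
Acc 3: bank1 row0 -> MISS (open row0); precharges=2
Acc 4: bank1 row0 -> HIT
Acc 5: bank0 row4 -> MISS (open row4); precharges=2
Acc 6: bank0 row3 -> MISS (open row3); precharges=3
Acc 7: bank1 row3 -> MISS (open row3); precharges=4
Acc 8: bank0 row4 -> MISS (open row4); precharges=5
Acc 9: bank0 row2 -> MISS (open row2); precharges=6
Acc 10: bank1 row1 -> MISS (open row1); precharges=7
Acc 11: bank0 row4 -> MISS (open row4); precharges=8

Answer: 8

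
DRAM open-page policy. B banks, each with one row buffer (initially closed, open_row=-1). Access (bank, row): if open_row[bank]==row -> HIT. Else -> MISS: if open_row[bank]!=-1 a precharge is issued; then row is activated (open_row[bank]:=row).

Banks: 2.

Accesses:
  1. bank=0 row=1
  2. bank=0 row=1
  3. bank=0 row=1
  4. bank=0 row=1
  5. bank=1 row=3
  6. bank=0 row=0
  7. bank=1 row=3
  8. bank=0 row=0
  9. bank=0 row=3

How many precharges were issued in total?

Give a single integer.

Answer: 2

Derivation:
Acc 1: bank0 row1 -> MISS (open row1); precharges=0
Acc 2: bank0 row1 -> HIT
Acc 3: bank0 row1 -> HIT
Acc 4: bank0 row1 -> HIT
Acc 5: bank1 row3 -> MISS (open row3); precharges=0
Acc 6: bank0 row0 -> MISS (open row0); precharges=1
Acc 7: bank1 row3 -> HIT
Acc 8: bank0 row0 -> HIT
Acc 9: bank0 row3 -> MISS (open row3); precharges=2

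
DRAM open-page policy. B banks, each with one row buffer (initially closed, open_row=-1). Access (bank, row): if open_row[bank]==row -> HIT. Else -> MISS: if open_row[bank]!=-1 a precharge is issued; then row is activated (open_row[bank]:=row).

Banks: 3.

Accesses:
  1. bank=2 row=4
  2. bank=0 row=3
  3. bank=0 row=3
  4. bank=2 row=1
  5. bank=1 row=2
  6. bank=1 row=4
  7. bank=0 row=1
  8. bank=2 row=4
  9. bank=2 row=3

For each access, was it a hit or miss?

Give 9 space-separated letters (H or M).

Acc 1: bank2 row4 -> MISS (open row4); precharges=0
Acc 2: bank0 row3 -> MISS (open row3); precharges=0
Acc 3: bank0 row3 -> HIT
Acc 4: bank2 row1 -> MISS (open row1); precharges=1
Acc 5: bank1 row2 -> MISS (open row2); precharges=1
Acc 6: bank1 row4 -> MISS (open row4); precharges=2
Acc 7: bank0 row1 -> MISS (open row1); precharges=3
Acc 8: bank2 row4 -> MISS (open row4); precharges=4
Acc 9: bank2 row3 -> MISS (open row3); precharges=5

Answer: M M H M M M M M M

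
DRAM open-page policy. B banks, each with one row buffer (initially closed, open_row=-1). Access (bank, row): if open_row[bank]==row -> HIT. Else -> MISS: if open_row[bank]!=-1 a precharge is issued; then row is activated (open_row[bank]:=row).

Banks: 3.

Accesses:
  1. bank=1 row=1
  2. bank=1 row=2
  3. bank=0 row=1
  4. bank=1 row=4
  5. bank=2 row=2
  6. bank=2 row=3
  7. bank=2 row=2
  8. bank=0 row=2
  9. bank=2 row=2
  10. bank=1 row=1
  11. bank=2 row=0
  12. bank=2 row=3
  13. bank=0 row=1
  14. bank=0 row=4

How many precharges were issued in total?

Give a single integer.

Acc 1: bank1 row1 -> MISS (open row1); precharges=0
Acc 2: bank1 row2 -> MISS (open row2); precharges=1
Acc 3: bank0 row1 -> MISS (open row1); precharges=1
Acc 4: bank1 row4 -> MISS (open row4); precharges=2
Acc 5: bank2 row2 -> MISS (open row2); precharges=2
Acc 6: bank2 row3 -> MISS (open row3); precharges=3
Acc 7: bank2 row2 -> MISS (open row2); precharges=4
Acc 8: bank0 row2 -> MISS (open row2); precharges=5
Acc 9: bank2 row2 -> HIT
Acc 10: bank1 row1 -> MISS (open row1); precharges=6
Acc 11: bank2 row0 -> MISS (open row0); precharges=7
Acc 12: bank2 row3 -> MISS (open row3); precharges=8
Acc 13: bank0 row1 -> MISS (open row1); precharges=9
Acc 14: bank0 row4 -> MISS (open row4); precharges=10

Answer: 10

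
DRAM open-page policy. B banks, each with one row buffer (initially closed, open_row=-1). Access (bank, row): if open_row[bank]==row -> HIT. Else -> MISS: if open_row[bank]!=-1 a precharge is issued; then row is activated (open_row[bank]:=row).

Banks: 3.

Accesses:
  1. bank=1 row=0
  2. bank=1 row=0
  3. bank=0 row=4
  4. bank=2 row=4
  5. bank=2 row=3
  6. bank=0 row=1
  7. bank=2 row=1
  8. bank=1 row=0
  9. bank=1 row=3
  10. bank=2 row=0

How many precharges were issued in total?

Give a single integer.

Acc 1: bank1 row0 -> MISS (open row0); precharges=0
Acc 2: bank1 row0 -> HIT
Acc 3: bank0 row4 -> MISS (open row4); precharges=0
Acc 4: bank2 row4 -> MISS (open row4); precharges=0
Acc 5: bank2 row3 -> MISS (open row3); precharges=1
Acc 6: bank0 row1 -> MISS (open row1); precharges=2
Acc 7: bank2 row1 -> MISS (open row1); precharges=3
Acc 8: bank1 row0 -> HIT
Acc 9: bank1 row3 -> MISS (open row3); precharges=4
Acc 10: bank2 row0 -> MISS (open row0); precharges=5

Answer: 5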